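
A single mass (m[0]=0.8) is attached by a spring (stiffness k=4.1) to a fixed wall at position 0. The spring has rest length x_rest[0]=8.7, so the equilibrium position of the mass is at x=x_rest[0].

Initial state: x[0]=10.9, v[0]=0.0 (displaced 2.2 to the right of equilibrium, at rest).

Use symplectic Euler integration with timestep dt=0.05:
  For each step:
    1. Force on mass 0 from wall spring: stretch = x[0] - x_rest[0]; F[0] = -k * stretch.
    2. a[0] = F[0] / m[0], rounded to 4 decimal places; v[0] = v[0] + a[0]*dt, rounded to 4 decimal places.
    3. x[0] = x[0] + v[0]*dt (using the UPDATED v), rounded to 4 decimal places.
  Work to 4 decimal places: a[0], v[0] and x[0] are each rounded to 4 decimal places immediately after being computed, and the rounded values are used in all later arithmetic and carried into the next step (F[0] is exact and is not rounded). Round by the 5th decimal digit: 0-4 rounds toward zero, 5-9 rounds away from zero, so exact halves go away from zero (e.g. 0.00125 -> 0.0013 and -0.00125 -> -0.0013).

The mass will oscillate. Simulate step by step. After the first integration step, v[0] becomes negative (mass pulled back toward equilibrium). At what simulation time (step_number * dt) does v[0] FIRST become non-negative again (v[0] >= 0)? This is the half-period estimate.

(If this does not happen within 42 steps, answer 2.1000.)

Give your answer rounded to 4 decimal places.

Answer: 1.4000

Derivation:
Step 0: x=[10.9000] v=[0.0000]
Step 1: x=[10.8718] v=[-0.5638]
Step 2: x=[10.8158] v=[-1.1203]
Step 3: x=[10.7327] v=[-1.6625]
Step 4: x=[10.6235] v=[-2.1834]
Step 5: x=[10.4897] v=[-2.6763]
Step 6: x=[10.3330] v=[-3.1349]
Step 7: x=[10.1553] v=[-3.5534]
Step 8: x=[9.9590] v=[-3.9263]
Step 9: x=[9.7466] v=[-4.2489]
Step 10: x=[9.5207] v=[-4.5171]
Step 11: x=[9.2843] v=[-4.7274]
Step 12: x=[9.0404] v=[-4.8771]
Step 13: x=[8.7922] v=[-4.9643]
Step 14: x=[8.5428] v=[-4.9879]
Step 15: x=[8.2954] v=[-4.9476]
Step 16: x=[8.0532] v=[-4.8439]
Step 17: x=[7.8193] v=[-4.6782]
Step 18: x=[7.5967] v=[-4.4525]
Step 19: x=[7.3882] v=[-4.1698]
Step 20: x=[7.1965] v=[-3.8337]
Step 21: x=[7.0241] v=[-3.4484]
Step 22: x=[6.8732] v=[-3.0190]
Step 23: x=[6.7457] v=[-2.5509]
Step 24: x=[6.6432] v=[-2.0501]
Step 25: x=[6.5671] v=[-1.5230]
Step 26: x=[6.5183] v=[-0.9764]
Step 27: x=[6.4974] v=[-0.4173]
Step 28: x=[6.5048] v=[0.1471]
First v>=0 after going negative at step 28, time=1.4000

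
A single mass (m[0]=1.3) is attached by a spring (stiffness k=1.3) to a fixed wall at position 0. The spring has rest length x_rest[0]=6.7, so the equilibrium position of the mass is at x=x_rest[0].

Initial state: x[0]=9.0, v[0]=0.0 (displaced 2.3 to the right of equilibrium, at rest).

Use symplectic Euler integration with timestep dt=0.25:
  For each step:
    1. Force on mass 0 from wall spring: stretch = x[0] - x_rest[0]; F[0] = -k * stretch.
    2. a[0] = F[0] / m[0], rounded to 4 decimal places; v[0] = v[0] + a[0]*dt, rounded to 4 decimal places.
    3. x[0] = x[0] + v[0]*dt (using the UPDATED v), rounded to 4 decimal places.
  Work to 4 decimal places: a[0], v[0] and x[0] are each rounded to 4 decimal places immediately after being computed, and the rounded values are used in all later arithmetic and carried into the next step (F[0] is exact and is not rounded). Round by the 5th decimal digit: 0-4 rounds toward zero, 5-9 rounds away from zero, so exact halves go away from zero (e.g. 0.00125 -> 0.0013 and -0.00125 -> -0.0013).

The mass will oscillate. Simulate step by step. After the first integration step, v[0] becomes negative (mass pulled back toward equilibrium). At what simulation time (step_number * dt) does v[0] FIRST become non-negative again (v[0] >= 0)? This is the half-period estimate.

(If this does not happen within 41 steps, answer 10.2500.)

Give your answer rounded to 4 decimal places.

Answer: 3.2500

Derivation:
Step 0: x=[9.0000] v=[0.0000]
Step 1: x=[8.8563] v=[-0.5750]
Step 2: x=[8.5778] v=[-1.1141]
Step 3: x=[8.1819] v=[-1.5836]
Step 4: x=[7.6934] v=[-1.9541]
Step 5: x=[7.1428] v=[-2.2025]
Step 6: x=[6.5645] v=[-2.3132]
Step 7: x=[5.9947] v=[-2.2793]
Step 8: x=[5.4690] v=[-2.1030]
Step 9: x=[5.0202] v=[-1.7953]
Step 10: x=[4.6764] v=[-1.3754]
Step 11: x=[4.4590] v=[-0.8695]
Step 12: x=[4.3817] v=[-0.3093]
Step 13: x=[4.4493] v=[0.2703]
First v>=0 after going negative at step 13, time=3.2500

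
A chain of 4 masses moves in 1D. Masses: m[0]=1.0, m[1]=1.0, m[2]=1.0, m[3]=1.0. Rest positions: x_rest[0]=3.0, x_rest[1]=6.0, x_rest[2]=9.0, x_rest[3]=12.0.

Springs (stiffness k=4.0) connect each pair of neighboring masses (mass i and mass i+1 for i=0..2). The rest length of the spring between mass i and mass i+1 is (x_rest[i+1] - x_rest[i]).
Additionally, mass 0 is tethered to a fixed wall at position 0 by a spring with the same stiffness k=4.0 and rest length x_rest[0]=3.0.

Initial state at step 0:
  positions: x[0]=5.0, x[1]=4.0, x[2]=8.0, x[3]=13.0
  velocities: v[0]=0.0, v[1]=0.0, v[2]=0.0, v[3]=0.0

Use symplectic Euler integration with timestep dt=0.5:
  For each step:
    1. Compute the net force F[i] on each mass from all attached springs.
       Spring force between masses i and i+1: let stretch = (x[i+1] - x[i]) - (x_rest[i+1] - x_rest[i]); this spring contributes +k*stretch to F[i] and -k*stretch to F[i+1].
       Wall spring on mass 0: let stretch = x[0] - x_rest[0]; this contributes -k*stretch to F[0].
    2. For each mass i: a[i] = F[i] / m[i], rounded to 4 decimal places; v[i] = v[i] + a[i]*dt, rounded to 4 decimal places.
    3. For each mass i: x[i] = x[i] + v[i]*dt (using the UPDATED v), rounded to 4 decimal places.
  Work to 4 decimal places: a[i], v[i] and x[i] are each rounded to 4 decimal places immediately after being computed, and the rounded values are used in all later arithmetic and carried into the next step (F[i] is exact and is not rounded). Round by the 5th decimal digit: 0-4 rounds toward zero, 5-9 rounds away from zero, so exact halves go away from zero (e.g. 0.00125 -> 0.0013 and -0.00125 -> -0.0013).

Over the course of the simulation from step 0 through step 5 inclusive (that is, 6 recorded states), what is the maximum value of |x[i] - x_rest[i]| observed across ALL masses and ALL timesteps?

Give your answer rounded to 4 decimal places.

Step 0: x=[5.0000 4.0000 8.0000 13.0000] v=[0.0000 0.0000 0.0000 0.0000]
Step 1: x=[-1.0000 9.0000 9.0000 11.0000] v=[-12.0000 10.0000 2.0000 -4.0000]
Step 2: x=[4.0000 4.0000 12.0000 10.0000] v=[10.0000 -10.0000 6.0000 -2.0000]
Step 3: x=[5.0000 7.0000 5.0000 14.0000] v=[2.0000 6.0000 -14.0000 8.0000]
Step 4: x=[3.0000 6.0000 9.0000 12.0000] v=[-4.0000 -2.0000 8.0000 -4.0000]
Step 5: x=[1.0000 5.0000 13.0000 10.0000] v=[-4.0000 -2.0000 8.0000 -4.0000]
Max displacement = 4.0000

Answer: 4.0000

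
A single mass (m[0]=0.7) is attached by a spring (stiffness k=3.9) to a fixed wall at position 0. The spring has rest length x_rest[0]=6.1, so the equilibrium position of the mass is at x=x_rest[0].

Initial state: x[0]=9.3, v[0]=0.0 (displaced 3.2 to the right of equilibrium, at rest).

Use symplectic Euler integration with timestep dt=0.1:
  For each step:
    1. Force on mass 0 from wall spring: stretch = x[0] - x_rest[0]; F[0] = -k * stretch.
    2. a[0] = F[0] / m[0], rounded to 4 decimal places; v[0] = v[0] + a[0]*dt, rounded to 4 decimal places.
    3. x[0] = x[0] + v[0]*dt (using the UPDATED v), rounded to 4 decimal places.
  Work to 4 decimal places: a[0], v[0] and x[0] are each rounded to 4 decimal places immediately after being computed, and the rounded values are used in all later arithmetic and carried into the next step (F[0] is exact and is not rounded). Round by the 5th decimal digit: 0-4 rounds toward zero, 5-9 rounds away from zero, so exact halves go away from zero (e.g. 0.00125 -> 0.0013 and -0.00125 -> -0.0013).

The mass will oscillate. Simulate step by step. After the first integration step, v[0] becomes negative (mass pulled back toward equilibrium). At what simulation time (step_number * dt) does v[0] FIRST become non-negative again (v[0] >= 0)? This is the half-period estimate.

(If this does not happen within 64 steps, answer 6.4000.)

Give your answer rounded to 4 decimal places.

Answer: 1.4000

Derivation:
Step 0: x=[9.3000] v=[0.0000]
Step 1: x=[9.1217] v=[-1.7829]
Step 2: x=[8.7751] v=[-3.4664]
Step 3: x=[8.2794] v=[-4.9568]
Step 4: x=[7.6623] v=[-6.1710]
Step 5: x=[6.9582] v=[-7.0414]
Step 6: x=[6.2063] v=[-7.5195]
Step 7: x=[5.4484] v=[-7.5787]
Step 8: x=[4.7268] v=[-7.2157]
Step 9: x=[4.0817] v=[-6.4506]
Step 10: x=[3.5491] v=[-5.3261]
Step 11: x=[3.1586] v=[-3.9049]
Step 12: x=[2.9320] v=[-2.2661]
Step 13: x=[2.8819] v=[-0.5011]
Step 14: x=[3.0111] v=[1.2918]
First v>=0 after going negative at step 14, time=1.4000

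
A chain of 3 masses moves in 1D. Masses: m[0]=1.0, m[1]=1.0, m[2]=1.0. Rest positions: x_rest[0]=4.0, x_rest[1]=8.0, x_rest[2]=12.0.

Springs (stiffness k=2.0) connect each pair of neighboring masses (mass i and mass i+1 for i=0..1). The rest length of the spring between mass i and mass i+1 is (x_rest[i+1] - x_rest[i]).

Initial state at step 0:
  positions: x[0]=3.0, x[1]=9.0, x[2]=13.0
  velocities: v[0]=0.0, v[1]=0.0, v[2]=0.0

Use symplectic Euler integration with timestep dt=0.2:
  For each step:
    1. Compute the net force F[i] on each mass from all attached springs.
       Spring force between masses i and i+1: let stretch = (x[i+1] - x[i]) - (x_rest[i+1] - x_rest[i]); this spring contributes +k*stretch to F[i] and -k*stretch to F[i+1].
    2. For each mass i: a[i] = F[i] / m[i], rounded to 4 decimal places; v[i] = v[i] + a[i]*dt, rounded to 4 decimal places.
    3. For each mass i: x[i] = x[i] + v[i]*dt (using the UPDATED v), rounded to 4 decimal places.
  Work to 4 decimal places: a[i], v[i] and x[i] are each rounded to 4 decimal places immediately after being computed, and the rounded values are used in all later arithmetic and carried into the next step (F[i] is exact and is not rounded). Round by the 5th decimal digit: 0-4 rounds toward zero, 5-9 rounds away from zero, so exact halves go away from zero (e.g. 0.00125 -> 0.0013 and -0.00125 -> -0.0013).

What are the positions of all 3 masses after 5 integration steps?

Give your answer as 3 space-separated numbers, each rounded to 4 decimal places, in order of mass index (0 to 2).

Answer: 4.6373 7.7053 12.6574

Derivation:
Step 0: x=[3.0000 9.0000 13.0000] v=[0.0000 0.0000 0.0000]
Step 1: x=[3.1600 8.8400 13.0000] v=[0.8000 -0.8000 0.0000]
Step 2: x=[3.4544 8.5584 12.9872] v=[1.4720 -1.4080 -0.0640]
Step 3: x=[3.8371 8.2228 12.9401] v=[1.9136 -1.6781 -0.2355]
Step 4: x=[4.2507 7.9137 12.8356] v=[2.0679 -1.5455 -0.5224]
Step 5: x=[4.6373 7.7053 12.6574] v=[1.9331 -1.0419 -0.8912]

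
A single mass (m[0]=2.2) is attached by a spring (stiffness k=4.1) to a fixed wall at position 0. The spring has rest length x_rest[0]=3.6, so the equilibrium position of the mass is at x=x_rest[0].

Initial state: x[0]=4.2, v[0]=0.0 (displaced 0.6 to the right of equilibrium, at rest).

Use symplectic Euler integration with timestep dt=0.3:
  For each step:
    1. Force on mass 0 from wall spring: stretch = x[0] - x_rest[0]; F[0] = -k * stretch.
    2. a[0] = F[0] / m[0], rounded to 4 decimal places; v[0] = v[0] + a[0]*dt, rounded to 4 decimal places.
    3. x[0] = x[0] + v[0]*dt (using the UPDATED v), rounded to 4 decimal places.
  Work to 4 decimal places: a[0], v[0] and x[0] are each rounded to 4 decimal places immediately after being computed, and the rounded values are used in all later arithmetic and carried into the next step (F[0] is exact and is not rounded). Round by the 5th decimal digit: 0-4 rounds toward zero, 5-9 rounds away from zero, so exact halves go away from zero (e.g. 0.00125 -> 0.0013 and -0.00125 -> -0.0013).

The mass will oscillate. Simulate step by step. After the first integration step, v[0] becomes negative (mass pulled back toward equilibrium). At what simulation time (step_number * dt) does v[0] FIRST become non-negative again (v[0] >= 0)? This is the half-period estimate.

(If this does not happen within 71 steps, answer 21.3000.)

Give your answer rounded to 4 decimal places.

Step 0: x=[4.2000] v=[0.0000]
Step 1: x=[4.0994] v=[-0.3355]
Step 2: x=[3.9150] v=[-0.6147]
Step 3: x=[3.6778] v=[-0.7908]
Step 4: x=[3.4275] v=[-0.8343]
Step 5: x=[3.2061] v=[-0.7379]
Step 6: x=[3.0508] v=[-0.5177]
Step 7: x=[2.9876] v=[-0.2107]
Step 8: x=[3.0271] v=[0.1317]
First v>=0 after going negative at step 8, time=2.4000

Answer: 2.4000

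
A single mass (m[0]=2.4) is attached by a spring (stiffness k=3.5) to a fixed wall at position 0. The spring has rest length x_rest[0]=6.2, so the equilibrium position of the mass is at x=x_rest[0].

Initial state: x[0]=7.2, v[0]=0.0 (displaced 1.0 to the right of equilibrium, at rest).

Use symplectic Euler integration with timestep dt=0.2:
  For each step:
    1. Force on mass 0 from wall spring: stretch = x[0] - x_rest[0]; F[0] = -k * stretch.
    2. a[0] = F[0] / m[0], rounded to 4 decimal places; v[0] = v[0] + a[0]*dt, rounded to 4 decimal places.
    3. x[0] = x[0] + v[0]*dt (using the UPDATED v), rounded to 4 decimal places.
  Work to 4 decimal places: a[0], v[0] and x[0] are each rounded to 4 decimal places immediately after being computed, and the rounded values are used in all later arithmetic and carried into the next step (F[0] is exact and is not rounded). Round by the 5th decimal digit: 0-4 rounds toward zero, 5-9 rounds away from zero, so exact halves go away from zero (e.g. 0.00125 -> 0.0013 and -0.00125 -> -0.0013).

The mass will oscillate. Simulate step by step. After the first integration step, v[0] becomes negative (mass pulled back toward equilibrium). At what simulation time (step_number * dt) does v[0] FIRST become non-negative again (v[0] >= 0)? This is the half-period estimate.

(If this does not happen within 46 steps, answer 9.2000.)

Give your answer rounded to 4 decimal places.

Answer: 2.6000

Derivation:
Step 0: x=[7.2000] v=[0.0000]
Step 1: x=[7.1417] v=[-0.2917]
Step 2: x=[7.0284] v=[-0.5664]
Step 3: x=[6.8668] v=[-0.8080]
Step 4: x=[6.6663] v=[-1.0025]
Step 5: x=[6.4386] v=[-1.1385]
Step 6: x=[6.1970] v=[-1.2081]
Step 7: x=[5.9556] v=[-1.2072]
Step 8: x=[5.7284] v=[-1.1359]
Step 9: x=[5.5287] v=[-0.9983]
Step 10: x=[5.3682] v=[-0.8025]
Step 11: x=[5.2562] v=[-0.5599]
Step 12: x=[5.1993] v=[-0.2846]
Step 13: x=[5.2008] v=[0.0073]
First v>=0 after going negative at step 13, time=2.6000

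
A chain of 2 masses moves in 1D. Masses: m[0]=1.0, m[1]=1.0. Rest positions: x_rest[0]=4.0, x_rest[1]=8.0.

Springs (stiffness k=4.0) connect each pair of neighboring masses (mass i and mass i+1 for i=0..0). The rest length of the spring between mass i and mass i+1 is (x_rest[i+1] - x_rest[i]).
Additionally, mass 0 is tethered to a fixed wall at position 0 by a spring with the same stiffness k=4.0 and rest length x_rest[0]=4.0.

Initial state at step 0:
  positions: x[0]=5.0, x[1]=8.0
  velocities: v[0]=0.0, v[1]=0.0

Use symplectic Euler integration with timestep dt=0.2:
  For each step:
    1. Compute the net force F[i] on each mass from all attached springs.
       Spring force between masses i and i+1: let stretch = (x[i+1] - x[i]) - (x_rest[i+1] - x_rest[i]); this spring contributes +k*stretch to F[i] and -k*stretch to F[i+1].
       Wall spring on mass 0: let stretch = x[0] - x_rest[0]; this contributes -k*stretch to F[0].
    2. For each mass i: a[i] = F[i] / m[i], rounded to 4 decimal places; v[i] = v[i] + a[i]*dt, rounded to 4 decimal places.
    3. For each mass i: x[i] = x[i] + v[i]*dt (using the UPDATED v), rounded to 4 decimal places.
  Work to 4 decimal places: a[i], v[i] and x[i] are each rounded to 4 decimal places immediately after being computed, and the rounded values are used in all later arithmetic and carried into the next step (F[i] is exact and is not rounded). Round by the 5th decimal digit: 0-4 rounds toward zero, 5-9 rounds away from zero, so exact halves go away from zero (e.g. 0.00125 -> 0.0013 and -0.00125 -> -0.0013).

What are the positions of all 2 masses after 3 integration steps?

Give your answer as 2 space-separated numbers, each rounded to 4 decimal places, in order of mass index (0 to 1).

Answer: 3.6668 8.6088

Derivation:
Step 0: x=[5.0000 8.0000] v=[0.0000 0.0000]
Step 1: x=[4.6800 8.1600] v=[-1.6000 0.8000]
Step 2: x=[4.1680 8.4032] v=[-2.5600 1.2160]
Step 3: x=[3.6668 8.6088] v=[-2.5062 1.0278]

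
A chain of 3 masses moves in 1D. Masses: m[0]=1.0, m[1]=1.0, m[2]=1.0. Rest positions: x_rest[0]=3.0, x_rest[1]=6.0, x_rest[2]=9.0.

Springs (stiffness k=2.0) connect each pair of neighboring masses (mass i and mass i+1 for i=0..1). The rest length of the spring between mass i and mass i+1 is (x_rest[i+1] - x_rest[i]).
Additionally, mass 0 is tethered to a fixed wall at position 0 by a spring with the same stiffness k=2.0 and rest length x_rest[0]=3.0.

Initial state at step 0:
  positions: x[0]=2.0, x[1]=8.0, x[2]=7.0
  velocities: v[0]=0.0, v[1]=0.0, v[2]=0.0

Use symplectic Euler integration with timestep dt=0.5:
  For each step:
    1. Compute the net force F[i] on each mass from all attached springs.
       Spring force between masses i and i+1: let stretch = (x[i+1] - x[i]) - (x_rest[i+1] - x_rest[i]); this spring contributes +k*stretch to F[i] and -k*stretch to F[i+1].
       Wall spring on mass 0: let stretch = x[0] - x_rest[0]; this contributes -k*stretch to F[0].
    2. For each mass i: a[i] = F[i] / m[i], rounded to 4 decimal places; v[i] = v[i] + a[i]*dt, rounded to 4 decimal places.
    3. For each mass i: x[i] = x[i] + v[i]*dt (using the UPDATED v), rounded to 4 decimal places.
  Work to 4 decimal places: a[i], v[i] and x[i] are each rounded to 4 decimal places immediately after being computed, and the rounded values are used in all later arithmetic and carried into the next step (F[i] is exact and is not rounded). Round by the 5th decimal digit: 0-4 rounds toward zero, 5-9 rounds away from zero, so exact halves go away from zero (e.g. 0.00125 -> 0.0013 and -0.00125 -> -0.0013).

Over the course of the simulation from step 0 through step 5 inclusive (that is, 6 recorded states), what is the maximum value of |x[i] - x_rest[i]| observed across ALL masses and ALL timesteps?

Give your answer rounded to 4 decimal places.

Step 0: x=[2.0000 8.0000 7.0000] v=[0.0000 0.0000 0.0000]
Step 1: x=[4.0000 4.5000 9.0000] v=[4.0000 -7.0000 4.0000]
Step 2: x=[4.2500 3.0000 10.2500] v=[0.5000 -3.0000 2.5000]
Step 3: x=[1.7500 5.7500 9.3750] v=[-5.0000 5.5000 -1.7500]
Step 4: x=[0.3750 8.3125 8.1875] v=[-2.7500 5.1250 -2.3750]
Step 5: x=[2.7813 6.8438 8.5625] v=[4.8125 -2.9375 0.7500]
Max displacement = 3.0000

Answer: 3.0000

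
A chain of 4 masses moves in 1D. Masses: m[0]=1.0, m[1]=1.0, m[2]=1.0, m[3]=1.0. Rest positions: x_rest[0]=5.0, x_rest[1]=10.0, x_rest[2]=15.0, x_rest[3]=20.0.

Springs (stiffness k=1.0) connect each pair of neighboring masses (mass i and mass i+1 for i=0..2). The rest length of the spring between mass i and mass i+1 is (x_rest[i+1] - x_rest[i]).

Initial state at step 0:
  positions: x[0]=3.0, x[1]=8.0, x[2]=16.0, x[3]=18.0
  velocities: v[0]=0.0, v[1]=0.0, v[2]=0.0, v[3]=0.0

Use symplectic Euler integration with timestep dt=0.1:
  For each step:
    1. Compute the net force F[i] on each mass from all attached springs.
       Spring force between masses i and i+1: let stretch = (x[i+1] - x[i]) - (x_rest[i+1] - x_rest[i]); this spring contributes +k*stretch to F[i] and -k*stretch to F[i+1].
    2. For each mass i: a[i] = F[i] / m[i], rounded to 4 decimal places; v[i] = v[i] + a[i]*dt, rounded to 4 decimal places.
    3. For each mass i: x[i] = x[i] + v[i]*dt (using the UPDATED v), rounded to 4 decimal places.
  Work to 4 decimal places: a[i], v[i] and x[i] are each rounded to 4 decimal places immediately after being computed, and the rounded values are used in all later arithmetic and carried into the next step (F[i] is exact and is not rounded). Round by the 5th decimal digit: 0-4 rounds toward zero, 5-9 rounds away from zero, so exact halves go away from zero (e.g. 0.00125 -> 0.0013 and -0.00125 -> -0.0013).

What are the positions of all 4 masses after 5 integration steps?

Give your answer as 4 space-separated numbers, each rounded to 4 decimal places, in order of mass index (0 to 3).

Step 0: x=[3.0000 8.0000 16.0000 18.0000] v=[0.0000 0.0000 0.0000 0.0000]
Step 1: x=[3.0000 8.0300 15.9400 18.0300] v=[0.0000 0.3000 -0.6000 0.3000]
Step 2: x=[3.0003 8.0888 15.8218 18.0891] v=[0.0030 0.5880 -1.1820 0.5910]
Step 3: x=[3.0015 8.1741 15.6489 18.1755] v=[0.0119 0.8525 -1.7286 0.8643]
Step 4: x=[3.0044 8.2824 15.4266 18.2867] v=[0.0292 1.0827 -2.2234 1.1116]
Step 5: x=[3.0101 8.4093 15.1614 18.4193] v=[0.0570 1.2693 -2.6518 1.3256]

Answer: 3.0101 8.4093 15.1614 18.4193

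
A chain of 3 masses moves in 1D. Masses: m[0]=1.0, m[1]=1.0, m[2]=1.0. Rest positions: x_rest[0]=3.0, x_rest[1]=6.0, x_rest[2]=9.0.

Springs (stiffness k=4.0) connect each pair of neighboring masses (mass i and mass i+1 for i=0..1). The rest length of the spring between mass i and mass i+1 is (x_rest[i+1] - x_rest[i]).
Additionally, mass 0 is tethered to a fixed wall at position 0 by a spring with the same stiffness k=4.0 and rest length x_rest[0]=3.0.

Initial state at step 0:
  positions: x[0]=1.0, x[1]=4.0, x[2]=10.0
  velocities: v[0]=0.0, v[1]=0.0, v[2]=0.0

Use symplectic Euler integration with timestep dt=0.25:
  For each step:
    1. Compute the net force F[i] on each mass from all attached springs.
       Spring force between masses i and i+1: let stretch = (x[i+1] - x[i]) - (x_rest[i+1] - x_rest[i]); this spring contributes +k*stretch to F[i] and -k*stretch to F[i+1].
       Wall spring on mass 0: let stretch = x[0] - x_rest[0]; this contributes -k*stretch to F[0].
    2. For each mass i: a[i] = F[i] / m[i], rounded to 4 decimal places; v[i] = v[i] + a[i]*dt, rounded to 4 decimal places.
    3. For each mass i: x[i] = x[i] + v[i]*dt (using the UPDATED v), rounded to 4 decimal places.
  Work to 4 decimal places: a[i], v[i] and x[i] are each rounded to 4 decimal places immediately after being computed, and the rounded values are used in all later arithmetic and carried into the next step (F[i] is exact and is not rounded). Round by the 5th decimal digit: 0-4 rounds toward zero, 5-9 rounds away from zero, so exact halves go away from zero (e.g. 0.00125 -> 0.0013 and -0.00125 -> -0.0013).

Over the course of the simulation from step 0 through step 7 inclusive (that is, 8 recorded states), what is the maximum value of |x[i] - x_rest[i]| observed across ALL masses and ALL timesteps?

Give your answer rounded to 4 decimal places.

Step 0: x=[1.0000 4.0000 10.0000] v=[0.0000 0.0000 0.0000]
Step 1: x=[1.5000 4.7500 9.2500] v=[2.0000 3.0000 -3.0000]
Step 2: x=[2.4375 5.8125 8.1250] v=[3.7500 4.2500 -4.5000]
Step 3: x=[3.6094 6.6094 7.1719] v=[4.6875 3.1875 -3.8125]
Step 4: x=[4.6289 6.7969 6.8282] v=[4.0781 0.7500 -1.3750]
Step 5: x=[5.0332 6.4502 7.2266] v=[1.6172 -1.3867 1.5937]
Step 6: x=[4.5335 5.9434 8.1809] v=[-1.9990 -2.0273 3.8173]
Step 7: x=[3.2529 5.6435 9.3259] v=[-5.1226 -1.1997 4.5798]
Max displacement = 2.1718

Answer: 2.1718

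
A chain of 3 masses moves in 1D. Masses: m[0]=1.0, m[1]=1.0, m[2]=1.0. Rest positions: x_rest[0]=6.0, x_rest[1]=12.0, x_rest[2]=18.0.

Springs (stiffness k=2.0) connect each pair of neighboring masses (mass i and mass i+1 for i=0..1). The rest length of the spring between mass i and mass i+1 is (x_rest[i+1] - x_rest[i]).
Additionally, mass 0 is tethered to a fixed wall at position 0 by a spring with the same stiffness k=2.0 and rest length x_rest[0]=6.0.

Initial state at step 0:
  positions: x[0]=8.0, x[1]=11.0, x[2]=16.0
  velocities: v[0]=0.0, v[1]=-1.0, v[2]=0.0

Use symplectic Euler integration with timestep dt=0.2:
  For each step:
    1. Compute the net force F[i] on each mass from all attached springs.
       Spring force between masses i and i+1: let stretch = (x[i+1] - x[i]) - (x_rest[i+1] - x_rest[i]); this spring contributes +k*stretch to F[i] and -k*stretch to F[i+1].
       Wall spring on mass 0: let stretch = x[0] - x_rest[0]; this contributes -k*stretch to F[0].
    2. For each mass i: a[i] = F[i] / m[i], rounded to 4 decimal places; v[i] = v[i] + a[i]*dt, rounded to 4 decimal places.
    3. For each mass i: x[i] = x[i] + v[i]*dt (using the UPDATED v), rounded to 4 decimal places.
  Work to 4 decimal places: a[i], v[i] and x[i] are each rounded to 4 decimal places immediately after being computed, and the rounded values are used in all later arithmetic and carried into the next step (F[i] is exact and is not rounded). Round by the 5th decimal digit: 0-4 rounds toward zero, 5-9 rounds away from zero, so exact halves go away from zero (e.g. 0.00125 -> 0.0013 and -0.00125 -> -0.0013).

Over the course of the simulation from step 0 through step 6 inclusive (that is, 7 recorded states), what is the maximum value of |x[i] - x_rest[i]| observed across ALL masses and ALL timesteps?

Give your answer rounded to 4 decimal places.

Answer: 2.5600

Derivation:
Step 0: x=[8.0000 11.0000 16.0000] v=[0.0000 -1.0000 0.0000]
Step 1: x=[7.6000 10.9600 16.0800] v=[-2.0000 -0.2000 0.4000]
Step 2: x=[6.8608 11.0608 16.2304] v=[-3.6960 0.5040 0.7520]
Step 3: x=[5.9087 11.2392 16.4472] v=[-4.7603 0.8918 1.0842]
Step 4: x=[4.9104 11.4078 16.7274] v=[-4.9916 0.8428 1.4010]
Step 5: x=[4.0390 11.4821 17.0620] v=[-4.3568 0.3717 1.6732]
Step 6: x=[3.4400 11.4074 17.4302] v=[-2.9952 -0.3736 1.8412]
Max displacement = 2.5600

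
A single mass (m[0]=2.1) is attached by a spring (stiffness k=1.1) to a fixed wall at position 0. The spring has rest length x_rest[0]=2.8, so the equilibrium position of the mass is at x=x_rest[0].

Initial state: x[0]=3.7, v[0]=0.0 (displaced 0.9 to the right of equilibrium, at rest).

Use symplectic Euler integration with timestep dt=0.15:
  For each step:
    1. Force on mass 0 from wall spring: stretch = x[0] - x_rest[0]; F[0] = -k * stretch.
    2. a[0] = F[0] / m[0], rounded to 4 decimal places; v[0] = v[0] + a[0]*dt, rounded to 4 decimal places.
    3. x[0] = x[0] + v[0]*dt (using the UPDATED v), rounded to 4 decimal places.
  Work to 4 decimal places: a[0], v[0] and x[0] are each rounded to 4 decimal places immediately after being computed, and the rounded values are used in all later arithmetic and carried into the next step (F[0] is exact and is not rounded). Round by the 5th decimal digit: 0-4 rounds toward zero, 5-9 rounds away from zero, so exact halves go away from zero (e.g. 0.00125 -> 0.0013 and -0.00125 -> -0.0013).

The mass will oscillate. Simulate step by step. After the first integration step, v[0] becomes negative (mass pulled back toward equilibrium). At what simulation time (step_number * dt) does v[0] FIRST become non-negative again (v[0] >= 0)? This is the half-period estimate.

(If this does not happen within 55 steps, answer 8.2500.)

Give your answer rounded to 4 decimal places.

Answer: 4.3500

Derivation:
Step 0: x=[3.7000] v=[0.0000]
Step 1: x=[3.6894] v=[-0.0707]
Step 2: x=[3.6683] v=[-0.1406]
Step 3: x=[3.6370] v=[-0.2088]
Step 4: x=[3.5958] v=[-0.2746]
Step 5: x=[3.5452] v=[-0.3371]
Step 6: x=[3.4859] v=[-0.3956]
Step 7: x=[3.4185] v=[-0.4495]
Step 8: x=[3.3438] v=[-0.4981]
Step 9: x=[3.2627] v=[-0.5408]
Step 10: x=[3.1761] v=[-0.5772]
Step 11: x=[3.0851] v=[-0.6068]
Step 12: x=[2.9907] v=[-0.6292]
Step 13: x=[2.8941] v=[-0.6442]
Step 14: x=[2.7964] v=[-0.6516]
Step 15: x=[2.6987] v=[-0.6513]
Step 16: x=[2.6022] v=[-0.6433]
Step 17: x=[2.5080] v=[-0.6278]
Step 18: x=[2.4173] v=[-0.6049]
Step 19: x=[2.3311] v=[-0.5748]
Step 20: x=[2.2504] v=[-0.5380]
Step 21: x=[2.1762] v=[-0.4948]
Step 22: x=[2.1093] v=[-0.4458]
Step 23: x=[2.0506] v=[-0.3915]
Step 24: x=[2.0007] v=[-0.3326]
Step 25: x=[1.9602] v=[-0.2698]
Step 26: x=[1.9296] v=[-0.2038]
Step 27: x=[1.9093] v=[-0.1354]
Step 28: x=[1.8995] v=[-0.0654]
Step 29: x=[1.9003] v=[0.0054]
First v>=0 after going negative at step 29, time=4.3500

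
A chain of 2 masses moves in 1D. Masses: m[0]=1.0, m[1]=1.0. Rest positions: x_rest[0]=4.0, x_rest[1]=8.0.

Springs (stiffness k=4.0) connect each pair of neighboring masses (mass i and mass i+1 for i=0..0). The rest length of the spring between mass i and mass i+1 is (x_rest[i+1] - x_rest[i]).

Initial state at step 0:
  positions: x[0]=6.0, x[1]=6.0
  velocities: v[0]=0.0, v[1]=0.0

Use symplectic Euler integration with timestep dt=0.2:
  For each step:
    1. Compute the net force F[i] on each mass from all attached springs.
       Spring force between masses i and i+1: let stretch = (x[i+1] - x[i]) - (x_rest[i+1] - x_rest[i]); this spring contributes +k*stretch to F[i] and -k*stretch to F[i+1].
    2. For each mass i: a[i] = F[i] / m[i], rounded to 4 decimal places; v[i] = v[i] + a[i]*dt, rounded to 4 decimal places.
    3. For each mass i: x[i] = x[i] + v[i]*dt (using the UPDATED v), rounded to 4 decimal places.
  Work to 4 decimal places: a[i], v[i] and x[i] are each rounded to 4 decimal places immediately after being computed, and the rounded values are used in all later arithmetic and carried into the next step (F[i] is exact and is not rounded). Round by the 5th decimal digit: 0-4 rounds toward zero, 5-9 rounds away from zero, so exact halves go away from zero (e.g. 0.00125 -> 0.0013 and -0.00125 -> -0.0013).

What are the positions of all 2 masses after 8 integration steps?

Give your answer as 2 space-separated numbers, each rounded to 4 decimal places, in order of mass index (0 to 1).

Answer: 4.3373 7.6627

Derivation:
Step 0: x=[6.0000 6.0000] v=[0.0000 0.0000]
Step 1: x=[5.3600 6.6400] v=[-3.2000 3.2000]
Step 2: x=[4.2848 7.7152] v=[-5.3760 5.3760]
Step 3: x=[3.1185 8.8815] v=[-5.8317 5.8317]
Step 4: x=[2.2342 9.7658] v=[-4.4213 4.4213]
Step 5: x=[1.9150 10.0850] v=[-1.5960 1.5960]
Step 6: x=[2.2630 9.7370] v=[1.7400 -1.7400]
Step 7: x=[3.1668 8.8332] v=[4.5192 -4.5192]
Step 8: x=[4.3373 7.6627] v=[5.8523 -5.8523]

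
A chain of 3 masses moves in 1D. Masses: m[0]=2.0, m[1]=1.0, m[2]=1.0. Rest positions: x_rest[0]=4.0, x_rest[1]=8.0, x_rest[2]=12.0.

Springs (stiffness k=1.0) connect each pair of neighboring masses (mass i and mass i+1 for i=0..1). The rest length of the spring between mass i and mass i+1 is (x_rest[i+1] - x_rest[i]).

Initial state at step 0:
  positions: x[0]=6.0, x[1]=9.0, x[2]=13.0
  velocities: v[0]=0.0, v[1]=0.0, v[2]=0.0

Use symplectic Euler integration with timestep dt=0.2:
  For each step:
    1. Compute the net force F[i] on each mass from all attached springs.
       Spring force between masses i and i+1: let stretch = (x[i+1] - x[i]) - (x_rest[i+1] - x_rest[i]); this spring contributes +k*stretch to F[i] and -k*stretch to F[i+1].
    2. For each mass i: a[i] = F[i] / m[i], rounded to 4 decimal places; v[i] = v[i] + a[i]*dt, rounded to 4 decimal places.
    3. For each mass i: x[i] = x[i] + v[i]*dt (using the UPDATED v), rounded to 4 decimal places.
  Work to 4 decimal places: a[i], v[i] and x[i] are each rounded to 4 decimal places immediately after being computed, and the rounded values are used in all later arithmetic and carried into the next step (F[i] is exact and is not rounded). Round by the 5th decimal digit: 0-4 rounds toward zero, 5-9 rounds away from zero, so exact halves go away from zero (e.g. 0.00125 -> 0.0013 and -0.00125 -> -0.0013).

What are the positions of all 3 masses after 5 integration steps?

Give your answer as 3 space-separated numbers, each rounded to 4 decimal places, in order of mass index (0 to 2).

Answer: 5.7392 9.4717 13.0500

Derivation:
Step 0: x=[6.0000 9.0000 13.0000] v=[0.0000 0.0000 0.0000]
Step 1: x=[5.9800 9.0400 13.0000] v=[-0.1000 0.2000 0.0000]
Step 2: x=[5.9412 9.1160 13.0016] v=[-0.1940 0.3800 0.0080]
Step 3: x=[5.8859 9.2204 13.0078] v=[-0.2765 0.5222 0.0309]
Step 4: x=[5.8173 9.3430 13.0225] v=[-0.3431 0.6128 0.0734]
Step 5: x=[5.7392 9.4717 13.0500] v=[-0.3905 0.6436 0.1375]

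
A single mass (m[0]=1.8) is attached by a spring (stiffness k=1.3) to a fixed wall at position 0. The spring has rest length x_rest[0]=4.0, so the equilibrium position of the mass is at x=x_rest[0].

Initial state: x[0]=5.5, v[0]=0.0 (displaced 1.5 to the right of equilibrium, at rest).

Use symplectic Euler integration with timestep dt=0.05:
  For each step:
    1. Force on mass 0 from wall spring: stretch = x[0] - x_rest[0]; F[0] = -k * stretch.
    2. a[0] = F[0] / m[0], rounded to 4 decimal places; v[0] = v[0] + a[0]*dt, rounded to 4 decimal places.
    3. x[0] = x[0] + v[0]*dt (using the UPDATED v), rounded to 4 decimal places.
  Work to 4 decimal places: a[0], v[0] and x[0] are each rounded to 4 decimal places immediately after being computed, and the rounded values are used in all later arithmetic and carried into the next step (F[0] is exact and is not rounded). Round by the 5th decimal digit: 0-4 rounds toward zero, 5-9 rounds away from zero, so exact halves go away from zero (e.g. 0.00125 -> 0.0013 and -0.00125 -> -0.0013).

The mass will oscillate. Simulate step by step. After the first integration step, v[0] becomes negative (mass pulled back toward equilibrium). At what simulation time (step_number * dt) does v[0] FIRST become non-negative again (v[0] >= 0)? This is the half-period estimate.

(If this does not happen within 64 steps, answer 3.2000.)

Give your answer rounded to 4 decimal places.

Step 0: x=[5.5000] v=[0.0000]
Step 1: x=[5.4973] v=[-0.0542]
Step 2: x=[5.4919] v=[-0.1083]
Step 3: x=[5.4838] v=[-0.1622]
Step 4: x=[5.4730] v=[-0.2158]
Step 5: x=[5.4596] v=[-0.2690]
Step 6: x=[5.4435] v=[-0.3217]
Step 7: x=[5.4248] v=[-0.3738]
Step 8: x=[5.4035] v=[-0.4253]
Step 9: x=[5.3797] v=[-0.4760]
Step 10: x=[5.3534] v=[-0.5258]
Step 11: x=[5.3247] v=[-0.5747]
Step 12: x=[5.2936] v=[-0.6225]
Step 13: x=[5.2601] v=[-0.6692]
Step 14: x=[5.2244] v=[-0.7147]
Step 15: x=[5.1865] v=[-0.7589]
Step 16: x=[5.1464] v=[-0.8017]
Step 17: x=[5.1042] v=[-0.8431]
Step 18: x=[5.0601] v=[-0.8830]
Step 19: x=[5.0140] v=[-0.9213]
Step 20: x=[4.9661] v=[-0.9579]
Step 21: x=[4.9165] v=[-0.9928]
Step 22: x=[4.8652] v=[-1.0259]
Step 23: x=[4.8123] v=[-1.0571]
Step 24: x=[4.7580] v=[-1.0864]
Step 25: x=[4.7023] v=[-1.1138]
Step 26: x=[4.6453] v=[-1.1392]
Step 27: x=[4.5872] v=[-1.1625]
Step 28: x=[4.5280] v=[-1.1837]
Step 29: x=[4.4679] v=[-1.2028]
Step 30: x=[4.4069] v=[-1.2197]
Step 31: x=[4.3452] v=[-1.2344]
Step 32: x=[4.2829] v=[-1.2469]
Step 33: x=[4.2200] v=[-1.2571]
Step 34: x=[4.1568] v=[-1.2650]
Step 35: x=[4.0933] v=[-1.2707]
Step 36: x=[4.0296] v=[-1.2741]
Step 37: x=[3.9658] v=[-1.2752]
Step 38: x=[3.9021] v=[-1.2740]
Step 39: x=[3.8386] v=[-1.2705]
Step 40: x=[3.7754] v=[-1.2647]
Step 41: x=[3.7126] v=[-1.2566]
Step 42: x=[3.6503] v=[-1.2462]
Step 43: x=[3.5886] v=[-1.2336]
Step 44: x=[3.5277] v=[-1.2187]
Step 45: x=[3.4676] v=[-1.2016]
Step 46: x=[3.4085] v=[-1.1824]
Step 47: x=[3.3505] v=[-1.1610]
Step 48: x=[3.2936] v=[-1.1375]
Step 49: x=[3.2380] v=[-1.1120]
Step 50: x=[3.1838] v=[-1.0845]
Step 51: x=[3.1311] v=[-1.0550]
Step 52: x=[3.0799] v=[-1.0236]
Step 53: x=[3.0304] v=[-0.9904]
Step 54: x=[2.9826] v=[-0.9554]
Step 55: x=[2.9367] v=[-0.9187]
Step 56: x=[2.8927] v=[-0.8803]
Step 57: x=[2.8507] v=[-0.8403]
Step 58: x=[2.8108] v=[-0.7988]
Step 59: x=[2.7730] v=[-0.7559]
Step 60: x=[2.7374] v=[-0.7116]
Step 61: x=[2.7041] v=[-0.6660]
Step 62: x=[2.6731] v=[-0.6192]
Step 63: x=[2.6445] v=[-0.5713]
Step 64: x=[2.6184] v=[-0.5224]
v[0] did not become non-negative within 64 steps; using fallback time=3.2000

Answer: 3.2000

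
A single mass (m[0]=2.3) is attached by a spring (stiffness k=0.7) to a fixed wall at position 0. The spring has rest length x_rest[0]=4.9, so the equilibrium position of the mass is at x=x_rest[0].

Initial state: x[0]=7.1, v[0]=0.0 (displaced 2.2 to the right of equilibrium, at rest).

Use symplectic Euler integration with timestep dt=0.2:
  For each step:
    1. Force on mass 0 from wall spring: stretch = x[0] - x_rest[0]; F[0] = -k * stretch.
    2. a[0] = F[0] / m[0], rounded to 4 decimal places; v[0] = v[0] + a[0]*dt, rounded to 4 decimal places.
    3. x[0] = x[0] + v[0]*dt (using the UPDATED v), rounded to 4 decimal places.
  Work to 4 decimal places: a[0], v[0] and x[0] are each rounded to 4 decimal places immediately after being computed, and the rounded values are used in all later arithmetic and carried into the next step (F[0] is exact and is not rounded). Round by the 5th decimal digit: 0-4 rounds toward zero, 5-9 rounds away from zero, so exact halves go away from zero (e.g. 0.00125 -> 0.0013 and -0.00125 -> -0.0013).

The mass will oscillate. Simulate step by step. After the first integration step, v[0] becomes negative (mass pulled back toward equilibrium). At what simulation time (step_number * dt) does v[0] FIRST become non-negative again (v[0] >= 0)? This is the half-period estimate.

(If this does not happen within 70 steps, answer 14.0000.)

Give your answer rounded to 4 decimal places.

Step 0: x=[7.1000] v=[0.0000]
Step 1: x=[7.0732] v=[-0.1339]
Step 2: x=[7.0200] v=[-0.2662]
Step 3: x=[6.9410] v=[-0.3952]
Step 4: x=[6.8371] v=[-0.5194]
Step 5: x=[6.7096] v=[-0.6373]
Step 6: x=[6.5601] v=[-0.7474]
Step 7: x=[6.3904] v=[-0.8484]
Step 8: x=[6.2026] v=[-0.9391]
Step 9: x=[5.9989] v=[-1.0184]
Step 10: x=[5.7818] v=[-1.0853]
Step 11: x=[5.5540] v=[-1.1390]
Step 12: x=[5.3182] v=[-1.1788]
Step 13: x=[5.0773] v=[-1.2043]
Step 14: x=[4.8343] v=[-1.2151]
Step 15: x=[4.5921] v=[-1.2111]
Step 16: x=[4.3536] v=[-1.1924]
Step 17: x=[4.1218] v=[-1.1591]
Step 18: x=[3.8995] v=[-1.1117]
Step 19: x=[3.6893] v=[-1.0508]
Step 20: x=[3.4939] v=[-0.9771]
Step 21: x=[3.3156] v=[-0.8915]
Step 22: x=[3.1566] v=[-0.7951]
Step 23: x=[3.0188] v=[-0.6890]
Step 24: x=[2.9039] v=[-0.5745]
Step 25: x=[2.8133] v=[-0.4530]
Step 26: x=[2.7481] v=[-0.3260]
Step 27: x=[2.7091] v=[-0.1950]
Step 28: x=[2.6968] v=[-0.0616]
Step 29: x=[2.7113] v=[0.0725]
First v>=0 after going negative at step 29, time=5.8000

Answer: 5.8000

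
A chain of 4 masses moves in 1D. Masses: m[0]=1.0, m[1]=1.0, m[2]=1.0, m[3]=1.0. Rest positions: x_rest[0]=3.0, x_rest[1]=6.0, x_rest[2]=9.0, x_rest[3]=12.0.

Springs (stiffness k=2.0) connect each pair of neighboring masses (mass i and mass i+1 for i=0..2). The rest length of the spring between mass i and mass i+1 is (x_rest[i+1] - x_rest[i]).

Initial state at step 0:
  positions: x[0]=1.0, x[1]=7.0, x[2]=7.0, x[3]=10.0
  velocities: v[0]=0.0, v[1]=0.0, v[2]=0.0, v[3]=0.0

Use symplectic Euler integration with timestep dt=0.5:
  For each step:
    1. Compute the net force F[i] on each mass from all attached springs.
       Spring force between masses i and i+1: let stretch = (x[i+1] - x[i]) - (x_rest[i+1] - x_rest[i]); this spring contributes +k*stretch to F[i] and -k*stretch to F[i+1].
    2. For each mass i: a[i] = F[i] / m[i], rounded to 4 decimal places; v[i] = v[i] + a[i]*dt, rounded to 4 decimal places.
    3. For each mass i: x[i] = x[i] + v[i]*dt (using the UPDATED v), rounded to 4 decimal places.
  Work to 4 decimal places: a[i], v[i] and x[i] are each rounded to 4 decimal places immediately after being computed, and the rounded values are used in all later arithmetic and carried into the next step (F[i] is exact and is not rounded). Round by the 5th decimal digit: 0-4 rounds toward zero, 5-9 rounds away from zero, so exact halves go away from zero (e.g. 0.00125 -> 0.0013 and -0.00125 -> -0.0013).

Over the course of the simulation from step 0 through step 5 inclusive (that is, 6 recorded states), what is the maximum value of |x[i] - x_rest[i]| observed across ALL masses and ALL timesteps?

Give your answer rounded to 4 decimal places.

Answer: 3.5000

Derivation:
Step 0: x=[1.0000 7.0000 7.0000 10.0000] v=[0.0000 0.0000 0.0000 0.0000]
Step 1: x=[2.5000 4.0000 8.5000 10.0000] v=[3.0000 -6.0000 3.0000 0.0000]
Step 2: x=[3.2500 2.5000 8.5000 10.7500] v=[1.5000 -3.0000 0.0000 1.5000]
Step 3: x=[2.1250 4.3750 6.6250 11.8750] v=[-2.2500 3.7500 -3.7500 2.2500]
Step 4: x=[0.6250 6.2500 6.2500 11.8750] v=[-3.0000 3.7500 -0.7500 0.0000]
Step 5: x=[0.4375 5.3125 8.6875 10.5625] v=[-0.3750 -1.8750 4.8750 -2.6250]
Max displacement = 3.5000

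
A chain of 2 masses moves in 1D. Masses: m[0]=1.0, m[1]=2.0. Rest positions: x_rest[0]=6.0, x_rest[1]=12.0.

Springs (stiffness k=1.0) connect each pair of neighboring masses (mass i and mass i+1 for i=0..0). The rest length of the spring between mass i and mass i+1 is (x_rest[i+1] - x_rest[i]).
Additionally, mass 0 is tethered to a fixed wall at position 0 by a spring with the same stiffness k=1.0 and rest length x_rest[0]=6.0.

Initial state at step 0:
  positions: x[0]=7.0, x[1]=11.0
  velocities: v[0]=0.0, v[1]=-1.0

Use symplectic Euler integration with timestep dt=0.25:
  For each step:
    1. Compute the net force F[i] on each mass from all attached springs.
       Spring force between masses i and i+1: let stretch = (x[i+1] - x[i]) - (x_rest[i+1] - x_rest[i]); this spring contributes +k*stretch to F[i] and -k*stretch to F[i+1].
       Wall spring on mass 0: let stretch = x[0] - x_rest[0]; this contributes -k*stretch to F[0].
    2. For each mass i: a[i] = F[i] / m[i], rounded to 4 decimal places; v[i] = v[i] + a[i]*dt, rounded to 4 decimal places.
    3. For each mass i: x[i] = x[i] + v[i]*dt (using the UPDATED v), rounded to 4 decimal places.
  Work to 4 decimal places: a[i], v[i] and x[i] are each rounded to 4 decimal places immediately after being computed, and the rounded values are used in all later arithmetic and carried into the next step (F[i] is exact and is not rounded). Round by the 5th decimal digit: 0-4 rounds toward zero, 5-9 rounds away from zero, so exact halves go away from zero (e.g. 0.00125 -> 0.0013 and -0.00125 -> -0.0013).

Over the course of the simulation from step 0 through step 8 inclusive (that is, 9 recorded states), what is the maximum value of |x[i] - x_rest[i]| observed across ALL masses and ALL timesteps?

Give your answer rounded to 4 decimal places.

Step 0: x=[7.0000 11.0000] v=[0.0000 -1.0000]
Step 1: x=[6.8125 10.8125] v=[-0.7500 -0.7500]
Step 2: x=[6.4492 10.6875] v=[-1.4531 -0.5000]
Step 3: x=[5.9478 10.6176] v=[-2.0058 -0.2798]
Step 4: x=[5.3665 10.5892] v=[-2.3253 -0.1135]
Step 5: x=[4.7762 10.5851] v=[-2.3613 -0.0163]
Step 6: x=[4.2504 10.5870] v=[-2.1031 0.0076]
Step 7: x=[3.8550 10.5784] v=[-1.5816 -0.0345]
Step 8: x=[3.6389 10.5472] v=[-0.8645 -0.1249]
Max displacement = 2.3611

Answer: 2.3611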